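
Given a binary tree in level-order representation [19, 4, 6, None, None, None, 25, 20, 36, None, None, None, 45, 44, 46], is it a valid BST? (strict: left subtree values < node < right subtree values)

Level-order array: [19, 4, 6, None, None, None, 25, 20, 36, None, None, None, 45, 44, 46]
Validate using subtree bounds (lo, hi): at each node, require lo < value < hi,
then recurse left with hi=value and right with lo=value.
Preorder trace (stopping at first violation):
  at node 19 with bounds (-inf, +inf): OK
  at node 4 with bounds (-inf, 19): OK
  at node 6 with bounds (19, +inf): VIOLATION
Node 6 violates its bound: not (19 < 6 < +inf).
Result: Not a valid BST


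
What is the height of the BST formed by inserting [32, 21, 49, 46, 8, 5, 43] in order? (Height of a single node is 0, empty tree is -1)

Insertion order: [32, 21, 49, 46, 8, 5, 43]
Tree (level-order array): [32, 21, 49, 8, None, 46, None, 5, None, 43]
Compute height bottom-up (empty subtree = -1):
  height(5) = 1 + max(-1, -1) = 0
  height(8) = 1 + max(0, -1) = 1
  height(21) = 1 + max(1, -1) = 2
  height(43) = 1 + max(-1, -1) = 0
  height(46) = 1 + max(0, -1) = 1
  height(49) = 1 + max(1, -1) = 2
  height(32) = 1 + max(2, 2) = 3
Height = 3


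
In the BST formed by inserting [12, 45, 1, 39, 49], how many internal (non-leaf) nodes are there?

Tree built from: [12, 45, 1, 39, 49]
Tree (level-order array): [12, 1, 45, None, None, 39, 49]
Rule: An internal node has at least one child.
Per-node child counts:
  node 12: 2 child(ren)
  node 1: 0 child(ren)
  node 45: 2 child(ren)
  node 39: 0 child(ren)
  node 49: 0 child(ren)
Matching nodes: [12, 45]
Count of internal (non-leaf) nodes: 2


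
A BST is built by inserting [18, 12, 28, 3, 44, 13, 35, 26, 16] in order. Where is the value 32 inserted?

Starting tree (level order): [18, 12, 28, 3, 13, 26, 44, None, None, None, 16, None, None, 35]
Insertion path: 18 -> 28 -> 44 -> 35
Result: insert 32 as left child of 35
Final tree (level order): [18, 12, 28, 3, 13, 26, 44, None, None, None, 16, None, None, 35, None, None, None, 32]


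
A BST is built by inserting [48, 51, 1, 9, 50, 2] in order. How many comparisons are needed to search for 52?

Search path for 52: 48 -> 51
Found: False
Comparisons: 2


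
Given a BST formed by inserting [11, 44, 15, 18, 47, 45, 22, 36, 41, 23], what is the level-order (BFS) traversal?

Tree insertion order: [11, 44, 15, 18, 47, 45, 22, 36, 41, 23]
Tree (level-order array): [11, None, 44, 15, 47, None, 18, 45, None, None, 22, None, None, None, 36, 23, 41]
BFS from the root, enqueuing left then right child of each popped node:
  queue [11] -> pop 11, enqueue [44], visited so far: [11]
  queue [44] -> pop 44, enqueue [15, 47], visited so far: [11, 44]
  queue [15, 47] -> pop 15, enqueue [18], visited so far: [11, 44, 15]
  queue [47, 18] -> pop 47, enqueue [45], visited so far: [11, 44, 15, 47]
  queue [18, 45] -> pop 18, enqueue [22], visited so far: [11, 44, 15, 47, 18]
  queue [45, 22] -> pop 45, enqueue [none], visited so far: [11, 44, 15, 47, 18, 45]
  queue [22] -> pop 22, enqueue [36], visited so far: [11, 44, 15, 47, 18, 45, 22]
  queue [36] -> pop 36, enqueue [23, 41], visited so far: [11, 44, 15, 47, 18, 45, 22, 36]
  queue [23, 41] -> pop 23, enqueue [none], visited so far: [11, 44, 15, 47, 18, 45, 22, 36, 23]
  queue [41] -> pop 41, enqueue [none], visited so far: [11, 44, 15, 47, 18, 45, 22, 36, 23, 41]
Result: [11, 44, 15, 47, 18, 45, 22, 36, 23, 41]


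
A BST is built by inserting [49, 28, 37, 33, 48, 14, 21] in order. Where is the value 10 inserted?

Starting tree (level order): [49, 28, None, 14, 37, None, 21, 33, 48]
Insertion path: 49 -> 28 -> 14
Result: insert 10 as left child of 14
Final tree (level order): [49, 28, None, 14, 37, 10, 21, 33, 48]


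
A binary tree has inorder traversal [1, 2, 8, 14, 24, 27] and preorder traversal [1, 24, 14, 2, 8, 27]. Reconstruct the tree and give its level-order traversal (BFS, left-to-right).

Inorder:  [1, 2, 8, 14, 24, 27]
Preorder: [1, 24, 14, 2, 8, 27]
Algorithm: preorder visits root first, so consume preorder in order;
for each root, split the current inorder slice at that value into
left-subtree inorder and right-subtree inorder, then recurse.
Recursive splits:
  root=1; inorder splits into left=[], right=[2, 8, 14, 24, 27]
  root=24; inorder splits into left=[2, 8, 14], right=[27]
  root=14; inorder splits into left=[2, 8], right=[]
  root=2; inorder splits into left=[], right=[8]
  root=8; inorder splits into left=[], right=[]
  root=27; inorder splits into left=[], right=[]
Reconstructed level-order: [1, 24, 14, 27, 2, 8]


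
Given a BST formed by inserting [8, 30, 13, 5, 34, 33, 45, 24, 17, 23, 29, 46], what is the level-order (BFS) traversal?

Tree insertion order: [8, 30, 13, 5, 34, 33, 45, 24, 17, 23, 29, 46]
Tree (level-order array): [8, 5, 30, None, None, 13, 34, None, 24, 33, 45, 17, 29, None, None, None, 46, None, 23]
BFS from the root, enqueuing left then right child of each popped node:
  queue [8] -> pop 8, enqueue [5, 30], visited so far: [8]
  queue [5, 30] -> pop 5, enqueue [none], visited so far: [8, 5]
  queue [30] -> pop 30, enqueue [13, 34], visited so far: [8, 5, 30]
  queue [13, 34] -> pop 13, enqueue [24], visited so far: [8, 5, 30, 13]
  queue [34, 24] -> pop 34, enqueue [33, 45], visited so far: [8, 5, 30, 13, 34]
  queue [24, 33, 45] -> pop 24, enqueue [17, 29], visited so far: [8, 5, 30, 13, 34, 24]
  queue [33, 45, 17, 29] -> pop 33, enqueue [none], visited so far: [8, 5, 30, 13, 34, 24, 33]
  queue [45, 17, 29] -> pop 45, enqueue [46], visited so far: [8, 5, 30, 13, 34, 24, 33, 45]
  queue [17, 29, 46] -> pop 17, enqueue [23], visited so far: [8, 5, 30, 13, 34, 24, 33, 45, 17]
  queue [29, 46, 23] -> pop 29, enqueue [none], visited so far: [8, 5, 30, 13, 34, 24, 33, 45, 17, 29]
  queue [46, 23] -> pop 46, enqueue [none], visited so far: [8, 5, 30, 13, 34, 24, 33, 45, 17, 29, 46]
  queue [23] -> pop 23, enqueue [none], visited so far: [8, 5, 30, 13, 34, 24, 33, 45, 17, 29, 46, 23]
Result: [8, 5, 30, 13, 34, 24, 33, 45, 17, 29, 46, 23]


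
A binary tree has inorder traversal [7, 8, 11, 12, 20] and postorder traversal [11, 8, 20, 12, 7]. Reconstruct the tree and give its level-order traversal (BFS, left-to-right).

Inorder:   [7, 8, 11, 12, 20]
Postorder: [11, 8, 20, 12, 7]
Algorithm: postorder visits root last, so walk postorder right-to-left;
each value is the root of the current inorder slice — split it at that
value, recurse on the right subtree first, then the left.
Recursive splits:
  root=7; inorder splits into left=[], right=[8, 11, 12, 20]
  root=12; inorder splits into left=[8, 11], right=[20]
  root=20; inorder splits into left=[], right=[]
  root=8; inorder splits into left=[], right=[11]
  root=11; inorder splits into left=[], right=[]
Reconstructed level-order: [7, 12, 8, 20, 11]


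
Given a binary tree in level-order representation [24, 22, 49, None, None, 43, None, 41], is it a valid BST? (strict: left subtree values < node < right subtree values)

Level-order array: [24, 22, 49, None, None, 43, None, 41]
Validate using subtree bounds (lo, hi): at each node, require lo < value < hi,
then recurse left with hi=value and right with lo=value.
Preorder trace (stopping at first violation):
  at node 24 with bounds (-inf, +inf): OK
  at node 22 with bounds (-inf, 24): OK
  at node 49 with bounds (24, +inf): OK
  at node 43 with bounds (24, 49): OK
  at node 41 with bounds (24, 43): OK
No violation found at any node.
Result: Valid BST


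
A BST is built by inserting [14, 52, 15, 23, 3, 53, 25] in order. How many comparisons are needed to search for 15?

Search path for 15: 14 -> 52 -> 15
Found: True
Comparisons: 3


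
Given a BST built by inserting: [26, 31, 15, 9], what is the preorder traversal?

Tree insertion order: [26, 31, 15, 9]
Tree (level-order array): [26, 15, 31, 9]
Preorder traversal: [26, 15, 9, 31]


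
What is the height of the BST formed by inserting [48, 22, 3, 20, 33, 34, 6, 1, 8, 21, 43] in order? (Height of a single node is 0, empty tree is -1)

Insertion order: [48, 22, 3, 20, 33, 34, 6, 1, 8, 21, 43]
Tree (level-order array): [48, 22, None, 3, 33, 1, 20, None, 34, None, None, 6, 21, None, 43, None, 8]
Compute height bottom-up (empty subtree = -1):
  height(1) = 1 + max(-1, -1) = 0
  height(8) = 1 + max(-1, -1) = 0
  height(6) = 1 + max(-1, 0) = 1
  height(21) = 1 + max(-1, -1) = 0
  height(20) = 1 + max(1, 0) = 2
  height(3) = 1 + max(0, 2) = 3
  height(43) = 1 + max(-1, -1) = 0
  height(34) = 1 + max(-1, 0) = 1
  height(33) = 1 + max(-1, 1) = 2
  height(22) = 1 + max(3, 2) = 4
  height(48) = 1 + max(4, -1) = 5
Height = 5


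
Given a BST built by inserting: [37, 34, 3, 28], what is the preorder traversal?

Tree insertion order: [37, 34, 3, 28]
Tree (level-order array): [37, 34, None, 3, None, None, 28]
Preorder traversal: [37, 34, 3, 28]


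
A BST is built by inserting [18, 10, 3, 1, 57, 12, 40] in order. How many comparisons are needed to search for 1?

Search path for 1: 18 -> 10 -> 3 -> 1
Found: True
Comparisons: 4


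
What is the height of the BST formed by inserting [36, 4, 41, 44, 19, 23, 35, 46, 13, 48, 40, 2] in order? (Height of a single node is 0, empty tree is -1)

Insertion order: [36, 4, 41, 44, 19, 23, 35, 46, 13, 48, 40, 2]
Tree (level-order array): [36, 4, 41, 2, 19, 40, 44, None, None, 13, 23, None, None, None, 46, None, None, None, 35, None, 48]
Compute height bottom-up (empty subtree = -1):
  height(2) = 1 + max(-1, -1) = 0
  height(13) = 1 + max(-1, -1) = 0
  height(35) = 1 + max(-1, -1) = 0
  height(23) = 1 + max(-1, 0) = 1
  height(19) = 1 + max(0, 1) = 2
  height(4) = 1 + max(0, 2) = 3
  height(40) = 1 + max(-1, -1) = 0
  height(48) = 1 + max(-1, -1) = 0
  height(46) = 1 + max(-1, 0) = 1
  height(44) = 1 + max(-1, 1) = 2
  height(41) = 1 + max(0, 2) = 3
  height(36) = 1 + max(3, 3) = 4
Height = 4


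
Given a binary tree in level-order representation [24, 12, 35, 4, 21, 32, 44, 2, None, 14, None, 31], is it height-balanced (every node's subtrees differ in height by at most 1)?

Tree (level-order array): [24, 12, 35, 4, 21, 32, 44, 2, None, 14, None, 31]
Definition: a tree is height-balanced if, at every node, |h(left) - h(right)| <= 1 (empty subtree has height -1).
Bottom-up per-node check:
  node 2: h_left=-1, h_right=-1, diff=0 [OK], height=0
  node 4: h_left=0, h_right=-1, diff=1 [OK], height=1
  node 14: h_left=-1, h_right=-1, diff=0 [OK], height=0
  node 21: h_left=0, h_right=-1, diff=1 [OK], height=1
  node 12: h_left=1, h_right=1, diff=0 [OK], height=2
  node 31: h_left=-1, h_right=-1, diff=0 [OK], height=0
  node 32: h_left=0, h_right=-1, diff=1 [OK], height=1
  node 44: h_left=-1, h_right=-1, diff=0 [OK], height=0
  node 35: h_left=1, h_right=0, diff=1 [OK], height=2
  node 24: h_left=2, h_right=2, diff=0 [OK], height=3
All nodes satisfy the balance condition.
Result: Balanced


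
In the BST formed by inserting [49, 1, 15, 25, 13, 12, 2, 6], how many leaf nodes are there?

Tree built from: [49, 1, 15, 25, 13, 12, 2, 6]
Tree (level-order array): [49, 1, None, None, 15, 13, 25, 12, None, None, None, 2, None, None, 6]
Rule: A leaf has 0 children.
Per-node child counts:
  node 49: 1 child(ren)
  node 1: 1 child(ren)
  node 15: 2 child(ren)
  node 13: 1 child(ren)
  node 12: 1 child(ren)
  node 2: 1 child(ren)
  node 6: 0 child(ren)
  node 25: 0 child(ren)
Matching nodes: [6, 25]
Count of leaf nodes: 2


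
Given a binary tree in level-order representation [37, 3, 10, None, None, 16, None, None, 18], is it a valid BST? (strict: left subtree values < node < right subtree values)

Level-order array: [37, 3, 10, None, None, 16, None, None, 18]
Validate using subtree bounds (lo, hi): at each node, require lo < value < hi,
then recurse left with hi=value and right with lo=value.
Preorder trace (stopping at first violation):
  at node 37 with bounds (-inf, +inf): OK
  at node 3 with bounds (-inf, 37): OK
  at node 10 with bounds (37, +inf): VIOLATION
Node 10 violates its bound: not (37 < 10 < +inf).
Result: Not a valid BST


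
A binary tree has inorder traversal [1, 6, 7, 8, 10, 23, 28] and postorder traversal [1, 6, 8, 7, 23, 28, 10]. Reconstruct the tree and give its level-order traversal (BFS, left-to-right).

Inorder:   [1, 6, 7, 8, 10, 23, 28]
Postorder: [1, 6, 8, 7, 23, 28, 10]
Algorithm: postorder visits root last, so walk postorder right-to-left;
each value is the root of the current inorder slice — split it at that
value, recurse on the right subtree first, then the left.
Recursive splits:
  root=10; inorder splits into left=[1, 6, 7, 8], right=[23, 28]
  root=28; inorder splits into left=[23], right=[]
  root=23; inorder splits into left=[], right=[]
  root=7; inorder splits into left=[1, 6], right=[8]
  root=8; inorder splits into left=[], right=[]
  root=6; inorder splits into left=[1], right=[]
  root=1; inorder splits into left=[], right=[]
Reconstructed level-order: [10, 7, 28, 6, 8, 23, 1]


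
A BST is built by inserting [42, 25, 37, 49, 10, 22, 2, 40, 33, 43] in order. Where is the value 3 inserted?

Starting tree (level order): [42, 25, 49, 10, 37, 43, None, 2, 22, 33, 40]
Insertion path: 42 -> 25 -> 10 -> 2
Result: insert 3 as right child of 2
Final tree (level order): [42, 25, 49, 10, 37, 43, None, 2, 22, 33, 40, None, None, None, 3]


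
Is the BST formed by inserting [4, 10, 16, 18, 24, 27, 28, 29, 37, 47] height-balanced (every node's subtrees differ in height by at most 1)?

Tree (level-order array): [4, None, 10, None, 16, None, 18, None, 24, None, 27, None, 28, None, 29, None, 37, None, 47]
Definition: a tree is height-balanced if, at every node, |h(left) - h(right)| <= 1 (empty subtree has height -1).
Bottom-up per-node check:
  node 47: h_left=-1, h_right=-1, diff=0 [OK], height=0
  node 37: h_left=-1, h_right=0, diff=1 [OK], height=1
  node 29: h_left=-1, h_right=1, diff=2 [FAIL (|-1-1|=2 > 1)], height=2
  node 28: h_left=-1, h_right=2, diff=3 [FAIL (|-1-2|=3 > 1)], height=3
  node 27: h_left=-1, h_right=3, diff=4 [FAIL (|-1-3|=4 > 1)], height=4
  node 24: h_left=-1, h_right=4, diff=5 [FAIL (|-1-4|=5 > 1)], height=5
  node 18: h_left=-1, h_right=5, diff=6 [FAIL (|-1-5|=6 > 1)], height=6
  node 16: h_left=-1, h_right=6, diff=7 [FAIL (|-1-6|=7 > 1)], height=7
  node 10: h_left=-1, h_right=7, diff=8 [FAIL (|-1-7|=8 > 1)], height=8
  node 4: h_left=-1, h_right=8, diff=9 [FAIL (|-1-8|=9 > 1)], height=9
Node 29 violates the condition: |-1 - 1| = 2 > 1.
Result: Not balanced


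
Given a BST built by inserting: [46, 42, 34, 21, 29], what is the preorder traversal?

Tree insertion order: [46, 42, 34, 21, 29]
Tree (level-order array): [46, 42, None, 34, None, 21, None, None, 29]
Preorder traversal: [46, 42, 34, 21, 29]


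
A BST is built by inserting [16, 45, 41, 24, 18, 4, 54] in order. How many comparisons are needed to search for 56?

Search path for 56: 16 -> 45 -> 54
Found: False
Comparisons: 3


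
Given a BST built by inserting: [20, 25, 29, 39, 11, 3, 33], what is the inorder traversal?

Tree insertion order: [20, 25, 29, 39, 11, 3, 33]
Tree (level-order array): [20, 11, 25, 3, None, None, 29, None, None, None, 39, 33]
Inorder traversal: [3, 11, 20, 25, 29, 33, 39]


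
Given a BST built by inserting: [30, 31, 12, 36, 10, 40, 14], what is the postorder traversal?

Tree insertion order: [30, 31, 12, 36, 10, 40, 14]
Tree (level-order array): [30, 12, 31, 10, 14, None, 36, None, None, None, None, None, 40]
Postorder traversal: [10, 14, 12, 40, 36, 31, 30]


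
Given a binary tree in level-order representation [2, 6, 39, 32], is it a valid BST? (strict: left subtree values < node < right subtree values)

Level-order array: [2, 6, 39, 32]
Validate using subtree bounds (lo, hi): at each node, require lo < value < hi,
then recurse left with hi=value and right with lo=value.
Preorder trace (stopping at first violation):
  at node 2 with bounds (-inf, +inf): OK
  at node 6 with bounds (-inf, 2): VIOLATION
Node 6 violates its bound: not (-inf < 6 < 2).
Result: Not a valid BST


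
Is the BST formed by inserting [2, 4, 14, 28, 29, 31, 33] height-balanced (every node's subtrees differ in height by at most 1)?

Tree (level-order array): [2, None, 4, None, 14, None, 28, None, 29, None, 31, None, 33]
Definition: a tree is height-balanced if, at every node, |h(left) - h(right)| <= 1 (empty subtree has height -1).
Bottom-up per-node check:
  node 33: h_left=-1, h_right=-1, diff=0 [OK], height=0
  node 31: h_left=-1, h_right=0, diff=1 [OK], height=1
  node 29: h_left=-1, h_right=1, diff=2 [FAIL (|-1-1|=2 > 1)], height=2
  node 28: h_left=-1, h_right=2, diff=3 [FAIL (|-1-2|=3 > 1)], height=3
  node 14: h_left=-1, h_right=3, diff=4 [FAIL (|-1-3|=4 > 1)], height=4
  node 4: h_left=-1, h_right=4, diff=5 [FAIL (|-1-4|=5 > 1)], height=5
  node 2: h_left=-1, h_right=5, diff=6 [FAIL (|-1-5|=6 > 1)], height=6
Node 29 violates the condition: |-1 - 1| = 2 > 1.
Result: Not balanced


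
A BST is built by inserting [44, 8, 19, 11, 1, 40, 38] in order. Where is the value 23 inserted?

Starting tree (level order): [44, 8, None, 1, 19, None, None, 11, 40, None, None, 38]
Insertion path: 44 -> 8 -> 19 -> 40 -> 38
Result: insert 23 as left child of 38
Final tree (level order): [44, 8, None, 1, 19, None, None, 11, 40, None, None, 38, None, 23]


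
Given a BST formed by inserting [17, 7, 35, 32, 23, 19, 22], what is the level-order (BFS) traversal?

Tree insertion order: [17, 7, 35, 32, 23, 19, 22]
Tree (level-order array): [17, 7, 35, None, None, 32, None, 23, None, 19, None, None, 22]
BFS from the root, enqueuing left then right child of each popped node:
  queue [17] -> pop 17, enqueue [7, 35], visited so far: [17]
  queue [7, 35] -> pop 7, enqueue [none], visited so far: [17, 7]
  queue [35] -> pop 35, enqueue [32], visited so far: [17, 7, 35]
  queue [32] -> pop 32, enqueue [23], visited so far: [17, 7, 35, 32]
  queue [23] -> pop 23, enqueue [19], visited so far: [17, 7, 35, 32, 23]
  queue [19] -> pop 19, enqueue [22], visited so far: [17, 7, 35, 32, 23, 19]
  queue [22] -> pop 22, enqueue [none], visited so far: [17, 7, 35, 32, 23, 19, 22]
Result: [17, 7, 35, 32, 23, 19, 22]


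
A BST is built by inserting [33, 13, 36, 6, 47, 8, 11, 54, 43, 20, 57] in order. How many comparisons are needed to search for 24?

Search path for 24: 33 -> 13 -> 20
Found: False
Comparisons: 3


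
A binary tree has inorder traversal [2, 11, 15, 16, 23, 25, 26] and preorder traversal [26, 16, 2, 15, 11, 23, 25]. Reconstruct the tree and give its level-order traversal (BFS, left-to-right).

Inorder:  [2, 11, 15, 16, 23, 25, 26]
Preorder: [26, 16, 2, 15, 11, 23, 25]
Algorithm: preorder visits root first, so consume preorder in order;
for each root, split the current inorder slice at that value into
left-subtree inorder and right-subtree inorder, then recurse.
Recursive splits:
  root=26; inorder splits into left=[2, 11, 15, 16, 23, 25], right=[]
  root=16; inorder splits into left=[2, 11, 15], right=[23, 25]
  root=2; inorder splits into left=[], right=[11, 15]
  root=15; inorder splits into left=[11], right=[]
  root=11; inorder splits into left=[], right=[]
  root=23; inorder splits into left=[], right=[25]
  root=25; inorder splits into left=[], right=[]
Reconstructed level-order: [26, 16, 2, 23, 15, 25, 11]


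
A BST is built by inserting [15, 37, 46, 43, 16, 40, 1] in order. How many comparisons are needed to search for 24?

Search path for 24: 15 -> 37 -> 16
Found: False
Comparisons: 3


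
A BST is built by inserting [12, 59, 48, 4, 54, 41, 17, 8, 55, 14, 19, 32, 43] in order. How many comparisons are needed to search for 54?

Search path for 54: 12 -> 59 -> 48 -> 54
Found: True
Comparisons: 4


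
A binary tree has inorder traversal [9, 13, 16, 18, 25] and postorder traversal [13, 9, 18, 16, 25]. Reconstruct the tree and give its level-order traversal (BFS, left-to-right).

Inorder:   [9, 13, 16, 18, 25]
Postorder: [13, 9, 18, 16, 25]
Algorithm: postorder visits root last, so walk postorder right-to-left;
each value is the root of the current inorder slice — split it at that
value, recurse on the right subtree first, then the left.
Recursive splits:
  root=25; inorder splits into left=[9, 13, 16, 18], right=[]
  root=16; inorder splits into left=[9, 13], right=[18]
  root=18; inorder splits into left=[], right=[]
  root=9; inorder splits into left=[], right=[13]
  root=13; inorder splits into left=[], right=[]
Reconstructed level-order: [25, 16, 9, 18, 13]


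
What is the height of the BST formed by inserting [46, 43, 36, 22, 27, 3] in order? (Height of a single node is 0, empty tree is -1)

Insertion order: [46, 43, 36, 22, 27, 3]
Tree (level-order array): [46, 43, None, 36, None, 22, None, 3, 27]
Compute height bottom-up (empty subtree = -1):
  height(3) = 1 + max(-1, -1) = 0
  height(27) = 1 + max(-1, -1) = 0
  height(22) = 1 + max(0, 0) = 1
  height(36) = 1 + max(1, -1) = 2
  height(43) = 1 + max(2, -1) = 3
  height(46) = 1 + max(3, -1) = 4
Height = 4


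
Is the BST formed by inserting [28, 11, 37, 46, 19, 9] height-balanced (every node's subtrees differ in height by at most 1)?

Tree (level-order array): [28, 11, 37, 9, 19, None, 46]
Definition: a tree is height-balanced if, at every node, |h(left) - h(right)| <= 1 (empty subtree has height -1).
Bottom-up per-node check:
  node 9: h_left=-1, h_right=-1, diff=0 [OK], height=0
  node 19: h_left=-1, h_right=-1, diff=0 [OK], height=0
  node 11: h_left=0, h_right=0, diff=0 [OK], height=1
  node 46: h_left=-1, h_right=-1, diff=0 [OK], height=0
  node 37: h_left=-1, h_right=0, diff=1 [OK], height=1
  node 28: h_left=1, h_right=1, diff=0 [OK], height=2
All nodes satisfy the balance condition.
Result: Balanced


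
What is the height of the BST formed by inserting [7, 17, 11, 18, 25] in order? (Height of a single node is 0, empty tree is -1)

Insertion order: [7, 17, 11, 18, 25]
Tree (level-order array): [7, None, 17, 11, 18, None, None, None, 25]
Compute height bottom-up (empty subtree = -1):
  height(11) = 1 + max(-1, -1) = 0
  height(25) = 1 + max(-1, -1) = 0
  height(18) = 1 + max(-1, 0) = 1
  height(17) = 1 + max(0, 1) = 2
  height(7) = 1 + max(-1, 2) = 3
Height = 3


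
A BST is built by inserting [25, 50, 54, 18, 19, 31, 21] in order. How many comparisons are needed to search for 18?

Search path for 18: 25 -> 18
Found: True
Comparisons: 2


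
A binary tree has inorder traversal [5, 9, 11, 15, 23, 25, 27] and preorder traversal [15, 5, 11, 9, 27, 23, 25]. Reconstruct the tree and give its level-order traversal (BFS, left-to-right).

Inorder:  [5, 9, 11, 15, 23, 25, 27]
Preorder: [15, 5, 11, 9, 27, 23, 25]
Algorithm: preorder visits root first, so consume preorder in order;
for each root, split the current inorder slice at that value into
left-subtree inorder and right-subtree inorder, then recurse.
Recursive splits:
  root=15; inorder splits into left=[5, 9, 11], right=[23, 25, 27]
  root=5; inorder splits into left=[], right=[9, 11]
  root=11; inorder splits into left=[9], right=[]
  root=9; inorder splits into left=[], right=[]
  root=27; inorder splits into left=[23, 25], right=[]
  root=23; inorder splits into left=[], right=[25]
  root=25; inorder splits into left=[], right=[]
Reconstructed level-order: [15, 5, 27, 11, 23, 9, 25]


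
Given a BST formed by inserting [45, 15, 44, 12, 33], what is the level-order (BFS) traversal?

Tree insertion order: [45, 15, 44, 12, 33]
Tree (level-order array): [45, 15, None, 12, 44, None, None, 33]
BFS from the root, enqueuing left then right child of each popped node:
  queue [45] -> pop 45, enqueue [15], visited so far: [45]
  queue [15] -> pop 15, enqueue [12, 44], visited so far: [45, 15]
  queue [12, 44] -> pop 12, enqueue [none], visited so far: [45, 15, 12]
  queue [44] -> pop 44, enqueue [33], visited so far: [45, 15, 12, 44]
  queue [33] -> pop 33, enqueue [none], visited so far: [45, 15, 12, 44, 33]
Result: [45, 15, 12, 44, 33]


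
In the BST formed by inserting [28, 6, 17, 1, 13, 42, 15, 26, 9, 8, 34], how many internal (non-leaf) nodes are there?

Tree built from: [28, 6, 17, 1, 13, 42, 15, 26, 9, 8, 34]
Tree (level-order array): [28, 6, 42, 1, 17, 34, None, None, None, 13, 26, None, None, 9, 15, None, None, 8]
Rule: An internal node has at least one child.
Per-node child counts:
  node 28: 2 child(ren)
  node 6: 2 child(ren)
  node 1: 0 child(ren)
  node 17: 2 child(ren)
  node 13: 2 child(ren)
  node 9: 1 child(ren)
  node 8: 0 child(ren)
  node 15: 0 child(ren)
  node 26: 0 child(ren)
  node 42: 1 child(ren)
  node 34: 0 child(ren)
Matching nodes: [28, 6, 17, 13, 9, 42]
Count of internal (non-leaf) nodes: 6


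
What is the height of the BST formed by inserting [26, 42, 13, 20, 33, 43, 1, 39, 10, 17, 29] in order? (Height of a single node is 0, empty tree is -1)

Insertion order: [26, 42, 13, 20, 33, 43, 1, 39, 10, 17, 29]
Tree (level-order array): [26, 13, 42, 1, 20, 33, 43, None, 10, 17, None, 29, 39]
Compute height bottom-up (empty subtree = -1):
  height(10) = 1 + max(-1, -1) = 0
  height(1) = 1 + max(-1, 0) = 1
  height(17) = 1 + max(-1, -1) = 0
  height(20) = 1 + max(0, -1) = 1
  height(13) = 1 + max(1, 1) = 2
  height(29) = 1 + max(-1, -1) = 0
  height(39) = 1 + max(-1, -1) = 0
  height(33) = 1 + max(0, 0) = 1
  height(43) = 1 + max(-1, -1) = 0
  height(42) = 1 + max(1, 0) = 2
  height(26) = 1 + max(2, 2) = 3
Height = 3


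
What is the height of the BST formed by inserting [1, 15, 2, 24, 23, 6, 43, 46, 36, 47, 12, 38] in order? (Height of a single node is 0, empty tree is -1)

Insertion order: [1, 15, 2, 24, 23, 6, 43, 46, 36, 47, 12, 38]
Tree (level-order array): [1, None, 15, 2, 24, None, 6, 23, 43, None, 12, None, None, 36, 46, None, None, None, 38, None, 47]
Compute height bottom-up (empty subtree = -1):
  height(12) = 1 + max(-1, -1) = 0
  height(6) = 1 + max(-1, 0) = 1
  height(2) = 1 + max(-1, 1) = 2
  height(23) = 1 + max(-1, -1) = 0
  height(38) = 1 + max(-1, -1) = 0
  height(36) = 1 + max(-1, 0) = 1
  height(47) = 1 + max(-1, -1) = 0
  height(46) = 1 + max(-1, 0) = 1
  height(43) = 1 + max(1, 1) = 2
  height(24) = 1 + max(0, 2) = 3
  height(15) = 1 + max(2, 3) = 4
  height(1) = 1 + max(-1, 4) = 5
Height = 5


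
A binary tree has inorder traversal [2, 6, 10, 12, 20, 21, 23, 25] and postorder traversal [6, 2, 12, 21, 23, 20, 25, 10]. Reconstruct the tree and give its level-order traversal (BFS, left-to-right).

Inorder:   [2, 6, 10, 12, 20, 21, 23, 25]
Postorder: [6, 2, 12, 21, 23, 20, 25, 10]
Algorithm: postorder visits root last, so walk postorder right-to-left;
each value is the root of the current inorder slice — split it at that
value, recurse on the right subtree first, then the left.
Recursive splits:
  root=10; inorder splits into left=[2, 6], right=[12, 20, 21, 23, 25]
  root=25; inorder splits into left=[12, 20, 21, 23], right=[]
  root=20; inorder splits into left=[12], right=[21, 23]
  root=23; inorder splits into left=[21], right=[]
  root=21; inorder splits into left=[], right=[]
  root=12; inorder splits into left=[], right=[]
  root=2; inorder splits into left=[], right=[6]
  root=6; inorder splits into left=[], right=[]
Reconstructed level-order: [10, 2, 25, 6, 20, 12, 23, 21]


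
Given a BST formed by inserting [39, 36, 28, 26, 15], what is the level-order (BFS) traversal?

Tree insertion order: [39, 36, 28, 26, 15]
Tree (level-order array): [39, 36, None, 28, None, 26, None, 15]
BFS from the root, enqueuing left then right child of each popped node:
  queue [39] -> pop 39, enqueue [36], visited so far: [39]
  queue [36] -> pop 36, enqueue [28], visited so far: [39, 36]
  queue [28] -> pop 28, enqueue [26], visited so far: [39, 36, 28]
  queue [26] -> pop 26, enqueue [15], visited so far: [39, 36, 28, 26]
  queue [15] -> pop 15, enqueue [none], visited so far: [39, 36, 28, 26, 15]
Result: [39, 36, 28, 26, 15]


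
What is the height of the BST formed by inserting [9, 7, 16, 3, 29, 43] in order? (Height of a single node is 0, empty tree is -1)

Insertion order: [9, 7, 16, 3, 29, 43]
Tree (level-order array): [9, 7, 16, 3, None, None, 29, None, None, None, 43]
Compute height bottom-up (empty subtree = -1):
  height(3) = 1 + max(-1, -1) = 0
  height(7) = 1 + max(0, -1) = 1
  height(43) = 1 + max(-1, -1) = 0
  height(29) = 1 + max(-1, 0) = 1
  height(16) = 1 + max(-1, 1) = 2
  height(9) = 1 + max(1, 2) = 3
Height = 3


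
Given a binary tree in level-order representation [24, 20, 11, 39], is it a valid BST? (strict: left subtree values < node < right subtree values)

Level-order array: [24, 20, 11, 39]
Validate using subtree bounds (lo, hi): at each node, require lo < value < hi,
then recurse left with hi=value and right with lo=value.
Preorder trace (stopping at first violation):
  at node 24 with bounds (-inf, +inf): OK
  at node 20 with bounds (-inf, 24): OK
  at node 39 with bounds (-inf, 20): VIOLATION
Node 39 violates its bound: not (-inf < 39 < 20).
Result: Not a valid BST


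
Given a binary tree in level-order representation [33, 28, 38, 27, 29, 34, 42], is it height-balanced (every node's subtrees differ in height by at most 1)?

Tree (level-order array): [33, 28, 38, 27, 29, 34, 42]
Definition: a tree is height-balanced if, at every node, |h(left) - h(right)| <= 1 (empty subtree has height -1).
Bottom-up per-node check:
  node 27: h_left=-1, h_right=-1, diff=0 [OK], height=0
  node 29: h_left=-1, h_right=-1, diff=0 [OK], height=0
  node 28: h_left=0, h_right=0, diff=0 [OK], height=1
  node 34: h_left=-1, h_right=-1, diff=0 [OK], height=0
  node 42: h_left=-1, h_right=-1, diff=0 [OK], height=0
  node 38: h_left=0, h_right=0, diff=0 [OK], height=1
  node 33: h_left=1, h_right=1, diff=0 [OK], height=2
All nodes satisfy the balance condition.
Result: Balanced


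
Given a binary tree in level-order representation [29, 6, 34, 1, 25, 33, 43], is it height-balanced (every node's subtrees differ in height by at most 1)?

Tree (level-order array): [29, 6, 34, 1, 25, 33, 43]
Definition: a tree is height-balanced if, at every node, |h(left) - h(right)| <= 1 (empty subtree has height -1).
Bottom-up per-node check:
  node 1: h_left=-1, h_right=-1, diff=0 [OK], height=0
  node 25: h_left=-1, h_right=-1, diff=0 [OK], height=0
  node 6: h_left=0, h_right=0, diff=0 [OK], height=1
  node 33: h_left=-1, h_right=-1, diff=0 [OK], height=0
  node 43: h_left=-1, h_right=-1, diff=0 [OK], height=0
  node 34: h_left=0, h_right=0, diff=0 [OK], height=1
  node 29: h_left=1, h_right=1, diff=0 [OK], height=2
All nodes satisfy the balance condition.
Result: Balanced


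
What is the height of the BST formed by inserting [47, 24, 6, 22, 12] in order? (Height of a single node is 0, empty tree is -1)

Insertion order: [47, 24, 6, 22, 12]
Tree (level-order array): [47, 24, None, 6, None, None, 22, 12]
Compute height bottom-up (empty subtree = -1):
  height(12) = 1 + max(-1, -1) = 0
  height(22) = 1 + max(0, -1) = 1
  height(6) = 1 + max(-1, 1) = 2
  height(24) = 1 + max(2, -1) = 3
  height(47) = 1 + max(3, -1) = 4
Height = 4


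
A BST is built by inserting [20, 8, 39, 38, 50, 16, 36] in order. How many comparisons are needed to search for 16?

Search path for 16: 20 -> 8 -> 16
Found: True
Comparisons: 3


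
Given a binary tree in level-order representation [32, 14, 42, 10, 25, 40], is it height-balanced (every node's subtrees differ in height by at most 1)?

Tree (level-order array): [32, 14, 42, 10, 25, 40]
Definition: a tree is height-balanced if, at every node, |h(left) - h(right)| <= 1 (empty subtree has height -1).
Bottom-up per-node check:
  node 10: h_left=-1, h_right=-1, diff=0 [OK], height=0
  node 25: h_left=-1, h_right=-1, diff=0 [OK], height=0
  node 14: h_left=0, h_right=0, diff=0 [OK], height=1
  node 40: h_left=-1, h_right=-1, diff=0 [OK], height=0
  node 42: h_left=0, h_right=-1, diff=1 [OK], height=1
  node 32: h_left=1, h_right=1, diff=0 [OK], height=2
All nodes satisfy the balance condition.
Result: Balanced


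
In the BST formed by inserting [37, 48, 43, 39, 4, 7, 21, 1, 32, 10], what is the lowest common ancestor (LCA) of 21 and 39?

Tree insertion order: [37, 48, 43, 39, 4, 7, 21, 1, 32, 10]
Tree (level-order array): [37, 4, 48, 1, 7, 43, None, None, None, None, 21, 39, None, 10, 32]
In a BST, the LCA of p=21, q=39 is the first node v on the
root-to-leaf path with p <= v <= q (go left if both < v, right if both > v).
Walk from root:
  at 37: 21 <= 37 <= 39, this is the LCA
LCA = 37


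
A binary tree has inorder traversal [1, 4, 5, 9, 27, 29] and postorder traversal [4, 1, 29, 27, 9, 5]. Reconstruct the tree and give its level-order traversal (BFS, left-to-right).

Inorder:   [1, 4, 5, 9, 27, 29]
Postorder: [4, 1, 29, 27, 9, 5]
Algorithm: postorder visits root last, so walk postorder right-to-left;
each value is the root of the current inorder slice — split it at that
value, recurse on the right subtree first, then the left.
Recursive splits:
  root=5; inorder splits into left=[1, 4], right=[9, 27, 29]
  root=9; inorder splits into left=[], right=[27, 29]
  root=27; inorder splits into left=[], right=[29]
  root=29; inorder splits into left=[], right=[]
  root=1; inorder splits into left=[], right=[4]
  root=4; inorder splits into left=[], right=[]
Reconstructed level-order: [5, 1, 9, 4, 27, 29]


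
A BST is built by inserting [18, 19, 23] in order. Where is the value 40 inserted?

Starting tree (level order): [18, None, 19, None, 23]
Insertion path: 18 -> 19 -> 23
Result: insert 40 as right child of 23
Final tree (level order): [18, None, 19, None, 23, None, 40]


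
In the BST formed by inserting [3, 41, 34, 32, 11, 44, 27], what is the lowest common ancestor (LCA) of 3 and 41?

Tree insertion order: [3, 41, 34, 32, 11, 44, 27]
Tree (level-order array): [3, None, 41, 34, 44, 32, None, None, None, 11, None, None, 27]
In a BST, the LCA of p=3, q=41 is the first node v on the
root-to-leaf path with p <= v <= q (go left if both < v, right if both > v).
Walk from root:
  at 3: 3 <= 3 <= 41, this is the LCA
LCA = 3


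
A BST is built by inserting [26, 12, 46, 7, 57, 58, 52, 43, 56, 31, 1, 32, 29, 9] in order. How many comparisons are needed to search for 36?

Search path for 36: 26 -> 46 -> 43 -> 31 -> 32
Found: False
Comparisons: 5


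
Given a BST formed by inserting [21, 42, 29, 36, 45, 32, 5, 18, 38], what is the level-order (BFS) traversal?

Tree insertion order: [21, 42, 29, 36, 45, 32, 5, 18, 38]
Tree (level-order array): [21, 5, 42, None, 18, 29, 45, None, None, None, 36, None, None, 32, 38]
BFS from the root, enqueuing left then right child of each popped node:
  queue [21] -> pop 21, enqueue [5, 42], visited so far: [21]
  queue [5, 42] -> pop 5, enqueue [18], visited so far: [21, 5]
  queue [42, 18] -> pop 42, enqueue [29, 45], visited so far: [21, 5, 42]
  queue [18, 29, 45] -> pop 18, enqueue [none], visited so far: [21, 5, 42, 18]
  queue [29, 45] -> pop 29, enqueue [36], visited so far: [21, 5, 42, 18, 29]
  queue [45, 36] -> pop 45, enqueue [none], visited so far: [21, 5, 42, 18, 29, 45]
  queue [36] -> pop 36, enqueue [32, 38], visited so far: [21, 5, 42, 18, 29, 45, 36]
  queue [32, 38] -> pop 32, enqueue [none], visited so far: [21, 5, 42, 18, 29, 45, 36, 32]
  queue [38] -> pop 38, enqueue [none], visited so far: [21, 5, 42, 18, 29, 45, 36, 32, 38]
Result: [21, 5, 42, 18, 29, 45, 36, 32, 38]


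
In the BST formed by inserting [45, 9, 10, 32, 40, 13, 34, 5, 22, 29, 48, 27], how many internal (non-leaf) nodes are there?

Tree built from: [45, 9, 10, 32, 40, 13, 34, 5, 22, 29, 48, 27]
Tree (level-order array): [45, 9, 48, 5, 10, None, None, None, None, None, 32, 13, 40, None, 22, 34, None, None, 29, None, None, 27]
Rule: An internal node has at least one child.
Per-node child counts:
  node 45: 2 child(ren)
  node 9: 2 child(ren)
  node 5: 0 child(ren)
  node 10: 1 child(ren)
  node 32: 2 child(ren)
  node 13: 1 child(ren)
  node 22: 1 child(ren)
  node 29: 1 child(ren)
  node 27: 0 child(ren)
  node 40: 1 child(ren)
  node 34: 0 child(ren)
  node 48: 0 child(ren)
Matching nodes: [45, 9, 10, 32, 13, 22, 29, 40]
Count of internal (non-leaf) nodes: 8


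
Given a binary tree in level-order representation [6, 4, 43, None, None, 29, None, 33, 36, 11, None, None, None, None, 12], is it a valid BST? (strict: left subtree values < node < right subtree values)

Level-order array: [6, 4, 43, None, None, 29, None, 33, 36, 11, None, None, None, None, 12]
Validate using subtree bounds (lo, hi): at each node, require lo < value < hi,
then recurse left with hi=value and right with lo=value.
Preorder trace (stopping at first violation):
  at node 6 with bounds (-inf, +inf): OK
  at node 4 with bounds (-inf, 6): OK
  at node 43 with bounds (6, +inf): OK
  at node 29 with bounds (6, 43): OK
  at node 33 with bounds (6, 29): VIOLATION
Node 33 violates its bound: not (6 < 33 < 29).
Result: Not a valid BST


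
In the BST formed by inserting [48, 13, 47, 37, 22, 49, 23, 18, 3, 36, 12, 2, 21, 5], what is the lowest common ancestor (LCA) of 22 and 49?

Tree insertion order: [48, 13, 47, 37, 22, 49, 23, 18, 3, 36, 12, 2, 21, 5]
Tree (level-order array): [48, 13, 49, 3, 47, None, None, 2, 12, 37, None, None, None, 5, None, 22, None, None, None, 18, 23, None, 21, None, 36]
In a BST, the LCA of p=22, q=49 is the first node v on the
root-to-leaf path with p <= v <= q (go left if both < v, right if both > v).
Walk from root:
  at 48: 22 <= 48 <= 49, this is the LCA
LCA = 48


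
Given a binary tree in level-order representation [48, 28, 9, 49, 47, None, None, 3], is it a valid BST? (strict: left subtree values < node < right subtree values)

Level-order array: [48, 28, 9, 49, 47, None, None, 3]
Validate using subtree bounds (lo, hi): at each node, require lo < value < hi,
then recurse left with hi=value and right with lo=value.
Preorder trace (stopping at first violation):
  at node 48 with bounds (-inf, +inf): OK
  at node 28 with bounds (-inf, 48): OK
  at node 49 with bounds (-inf, 28): VIOLATION
Node 49 violates its bound: not (-inf < 49 < 28).
Result: Not a valid BST


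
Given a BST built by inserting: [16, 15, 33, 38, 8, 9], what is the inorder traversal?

Tree insertion order: [16, 15, 33, 38, 8, 9]
Tree (level-order array): [16, 15, 33, 8, None, None, 38, None, 9]
Inorder traversal: [8, 9, 15, 16, 33, 38]


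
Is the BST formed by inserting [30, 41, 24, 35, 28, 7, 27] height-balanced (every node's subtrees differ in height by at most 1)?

Tree (level-order array): [30, 24, 41, 7, 28, 35, None, None, None, 27]
Definition: a tree is height-balanced if, at every node, |h(left) - h(right)| <= 1 (empty subtree has height -1).
Bottom-up per-node check:
  node 7: h_left=-1, h_right=-1, diff=0 [OK], height=0
  node 27: h_left=-1, h_right=-1, diff=0 [OK], height=0
  node 28: h_left=0, h_right=-1, diff=1 [OK], height=1
  node 24: h_left=0, h_right=1, diff=1 [OK], height=2
  node 35: h_left=-1, h_right=-1, diff=0 [OK], height=0
  node 41: h_left=0, h_right=-1, diff=1 [OK], height=1
  node 30: h_left=2, h_right=1, diff=1 [OK], height=3
All nodes satisfy the balance condition.
Result: Balanced


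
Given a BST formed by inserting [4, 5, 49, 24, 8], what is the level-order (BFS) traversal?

Tree insertion order: [4, 5, 49, 24, 8]
Tree (level-order array): [4, None, 5, None, 49, 24, None, 8]
BFS from the root, enqueuing left then right child of each popped node:
  queue [4] -> pop 4, enqueue [5], visited so far: [4]
  queue [5] -> pop 5, enqueue [49], visited so far: [4, 5]
  queue [49] -> pop 49, enqueue [24], visited so far: [4, 5, 49]
  queue [24] -> pop 24, enqueue [8], visited so far: [4, 5, 49, 24]
  queue [8] -> pop 8, enqueue [none], visited so far: [4, 5, 49, 24, 8]
Result: [4, 5, 49, 24, 8]


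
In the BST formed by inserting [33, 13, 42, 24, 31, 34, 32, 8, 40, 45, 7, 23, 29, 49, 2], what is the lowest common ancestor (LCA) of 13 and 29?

Tree insertion order: [33, 13, 42, 24, 31, 34, 32, 8, 40, 45, 7, 23, 29, 49, 2]
Tree (level-order array): [33, 13, 42, 8, 24, 34, 45, 7, None, 23, 31, None, 40, None, 49, 2, None, None, None, 29, 32]
In a BST, the LCA of p=13, q=29 is the first node v on the
root-to-leaf path with p <= v <= q (go left if both < v, right if both > v).
Walk from root:
  at 33: both 13 and 29 < 33, go left
  at 13: 13 <= 13 <= 29, this is the LCA
LCA = 13
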